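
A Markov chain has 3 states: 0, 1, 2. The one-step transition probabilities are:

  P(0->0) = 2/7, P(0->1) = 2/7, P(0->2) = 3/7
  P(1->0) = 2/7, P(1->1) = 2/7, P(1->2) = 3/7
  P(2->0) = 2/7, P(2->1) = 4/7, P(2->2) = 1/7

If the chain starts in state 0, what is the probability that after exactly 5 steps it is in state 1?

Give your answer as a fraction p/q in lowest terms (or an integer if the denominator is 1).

Answer: 6392/16807

Derivation:
Computing P^5 by repeated multiplication:
P^1 =
  0: [2/7, 2/7, 3/7]
  1: [2/7, 2/7, 3/7]
  2: [2/7, 4/7, 1/7]
P^2 =
  0: [2/7, 20/49, 15/49]
  1: [2/7, 20/49, 15/49]
  2: [2/7, 16/49, 19/49]
P^3 =
  0: [2/7, 128/343, 117/343]
  1: [2/7, 128/343, 117/343]
  2: [2/7, 136/343, 109/343]
P^4 =
  0: [2/7, 920/2401, 795/2401]
  1: [2/7, 920/2401, 795/2401]
  2: [2/7, 904/2401, 811/2401]
P^5 =
  0: [2/7, 6392/16807, 5613/16807]
  1: [2/7, 6392/16807, 5613/16807]
  2: [2/7, 6424/16807, 5581/16807]

(P^5)[0 -> 1] = 6392/16807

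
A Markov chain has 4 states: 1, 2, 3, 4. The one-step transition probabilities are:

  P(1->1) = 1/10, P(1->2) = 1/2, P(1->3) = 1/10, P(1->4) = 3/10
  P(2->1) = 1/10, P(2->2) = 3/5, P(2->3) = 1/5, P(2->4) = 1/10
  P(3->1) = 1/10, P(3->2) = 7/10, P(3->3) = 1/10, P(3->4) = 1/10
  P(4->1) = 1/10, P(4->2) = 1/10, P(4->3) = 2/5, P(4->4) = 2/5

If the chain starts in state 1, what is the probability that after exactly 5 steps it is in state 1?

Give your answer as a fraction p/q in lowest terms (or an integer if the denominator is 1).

Computing P^5 by repeated multiplication:
P^1 =
  1: [1/10, 1/2, 1/10, 3/10]
  2: [1/10, 3/5, 1/5, 1/10]
  3: [1/10, 7/10, 1/10, 1/10]
  4: [1/10, 1/10, 2/5, 2/5]
P^2 =
  1: [1/10, 9/20, 6/25, 21/100]
  2: [1/10, 14/25, 19/100, 3/20]
  3: [1/10, 11/20, 1/5, 3/20]
  4: [1/10, 43/100, 23/100, 6/25]
P^3 =
  1: [1/10, 509/1000, 26/125, 183/1000]
  2: [1/10, 267/500, 201/1000, 33/200]
  3: [1/10, 107/200, 1/5, 33/200]
  4: [1/10, 493/1000, 43/200, 24/125]
P^4 =
  1: [1/10, 5193/10000, 1029/5000, 1749/10000]
  2: [1/10, 1319/2500, 2029/10000, 339/2000]
  3: [1/10, 211/400, 203/1000, 339/2000]
  4: [1/10, 1031/2000, 2069/10000, 111/625]
P^5 =
  1: [1/10, 52313/100000, 511/2500, 17247/100000]
  2: [1/10, 26277/50000, 20361/100000, 3417/20000]
  3: [1/10, 10511/20000, 509/2500, 3417/20000]
  4: [1/10, 52189/100000, 20483/100000, 1083/6250]

(P^5)[1 -> 1] = 1/10

Answer: 1/10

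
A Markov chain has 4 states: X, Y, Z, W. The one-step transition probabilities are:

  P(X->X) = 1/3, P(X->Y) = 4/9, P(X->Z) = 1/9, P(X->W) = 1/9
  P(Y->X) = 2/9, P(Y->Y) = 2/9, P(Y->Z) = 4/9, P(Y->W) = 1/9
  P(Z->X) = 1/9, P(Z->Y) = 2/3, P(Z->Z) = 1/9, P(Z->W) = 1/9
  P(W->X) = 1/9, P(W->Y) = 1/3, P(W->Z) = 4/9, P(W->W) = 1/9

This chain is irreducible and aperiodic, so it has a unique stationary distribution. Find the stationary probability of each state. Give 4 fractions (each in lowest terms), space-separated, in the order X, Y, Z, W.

The stationary distribution satisfies pi = pi * P, i.e.:
  pi_X = 1/3*pi_X + 2/9*pi_Y + 1/9*pi_Z + 1/9*pi_W
  pi_Y = 4/9*pi_X + 2/9*pi_Y + 2/3*pi_Z + 1/3*pi_W
  pi_Z = 1/9*pi_X + 4/9*pi_Y + 1/9*pi_Z + 4/9*pi_W
  pi_W = 1/9*pi_X + 1/9*pi_Y + 1/9*pi_Z + 1/9*pi_W
with normalization: pi_X + pi_Y + pi_Z + pi_W = 1.

Using the first 3 balance equations plus normalization, the linear system A*pi = b is:
  [-2/3, 2/9, 1/9, 1/9] . pi = 0
  [4/9, -7/9, 2/3, 1/3] . pi = 0
  [1/9, 4/9, -8/9, 4/9] . pi = 0
  [1, 1, 1, 1] . pi = 1

Solving yields:
  pi_X = 56/279
  pi_Y = 113/279
  pi_Z = 79/279
  pi_W = 1/9

Verification (pi * P):
  56/279*1/3 + 113/279*2/9 + 79/279*1/9 + 1/9*1/9 = 56/279 = pi_X  (ok)
  56/279*4/9 + 113/279*2/9 + 79/279*2/3 + 1/9*1/3 = 113/279 = pi_Y  (ok)
  56/279*1/9 + 113/279*4/9 + 79/279*1/9 + 1/9*4/9 = 79/279 = pi_Z  (ok)
  56/279*1/9 + 113/279*1/9 + 79/279*1/9 + 1/9*1/9 = 1/9 = pi_W  (ok)

Answer: 56/279 113/279 79/279 1/9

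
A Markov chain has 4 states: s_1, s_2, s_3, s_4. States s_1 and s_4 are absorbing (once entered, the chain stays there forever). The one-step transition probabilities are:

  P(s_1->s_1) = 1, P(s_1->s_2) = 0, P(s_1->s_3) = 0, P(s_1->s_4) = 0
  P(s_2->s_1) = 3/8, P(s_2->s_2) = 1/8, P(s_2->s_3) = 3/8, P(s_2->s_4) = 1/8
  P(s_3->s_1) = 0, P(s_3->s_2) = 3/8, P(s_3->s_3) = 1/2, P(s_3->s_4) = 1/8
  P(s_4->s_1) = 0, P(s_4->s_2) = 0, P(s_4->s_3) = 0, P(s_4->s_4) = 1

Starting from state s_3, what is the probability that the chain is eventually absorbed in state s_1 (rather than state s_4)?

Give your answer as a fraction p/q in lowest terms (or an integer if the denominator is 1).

Answer: 9/19

Derivation:
Let a_i = P(absorbed in s_1 | start in state i).
Boundary conditions: a_s_1 = 1, a_s_4 = 0.
For each transient state i, a_i = sum_j P(i->j) * a_j:
  a_s_2 = 3/8*a_s_1 + 1/8*a_s_2 + 3/8*a_s_3 + 1/8*a_s_4
  a_s_3 = 0*a_s_1 + 3/8*a_s_2 + 1/2*a_s_3 + 1/8*a_s_4

Substituting a_s_1 = 1 and a_s_4 = 0, rearrange to (I - Q) a = r where r[i] = P(i -> s_1):
  [7/8, -3/8] . (a_s_2, a_s_3) = 3/8
  [-3/8, 1/2] . (a_s_2, a_s_3) = 0

Solving yields:
  a_s_2 = 12/19
  a_s_3 = 9/19

Starting state is s_3, so the absorption probability is a_s_3 = 9/19.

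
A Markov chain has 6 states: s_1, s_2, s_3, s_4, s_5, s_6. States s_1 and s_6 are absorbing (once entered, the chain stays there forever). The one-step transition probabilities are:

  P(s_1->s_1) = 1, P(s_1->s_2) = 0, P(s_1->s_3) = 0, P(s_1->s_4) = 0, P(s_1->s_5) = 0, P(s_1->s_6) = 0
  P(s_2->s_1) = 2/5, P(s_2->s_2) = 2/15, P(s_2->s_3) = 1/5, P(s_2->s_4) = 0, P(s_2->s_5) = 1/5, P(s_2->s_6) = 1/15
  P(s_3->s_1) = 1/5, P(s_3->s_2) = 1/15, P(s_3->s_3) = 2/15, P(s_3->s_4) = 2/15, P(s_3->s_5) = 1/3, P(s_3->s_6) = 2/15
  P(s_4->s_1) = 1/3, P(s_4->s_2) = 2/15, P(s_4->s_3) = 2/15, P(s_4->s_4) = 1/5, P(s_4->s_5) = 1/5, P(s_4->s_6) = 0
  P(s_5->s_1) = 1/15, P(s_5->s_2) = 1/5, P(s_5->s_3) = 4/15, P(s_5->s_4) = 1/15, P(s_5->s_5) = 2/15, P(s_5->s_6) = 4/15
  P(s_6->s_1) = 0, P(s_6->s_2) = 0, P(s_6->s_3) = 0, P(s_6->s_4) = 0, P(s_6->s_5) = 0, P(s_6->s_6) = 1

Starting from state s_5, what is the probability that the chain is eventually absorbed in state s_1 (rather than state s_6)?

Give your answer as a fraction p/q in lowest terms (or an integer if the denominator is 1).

Answer: 2237/4684

Derivation:
Let a_i = P(absorbed in s_1 | start in state i).
Boundary conditions: a_s_1 = 1, a_s_6 = 0.
For each transient state i, a_i = sum_j P(i->j) * a_j:
  a_s_2 = 2/5*a_s_1 + 2/15*a_s_2 + 1/5*a_s_3 + 0*a_s_4 + 1/5*a_s_5 + 1/15*a_s_6
  a_s_3 = 1/5*a_s_1 + 1/15*a_s_2 + 2/15*a_s_3 + 2/15*a_s_4 + 1/3*a_s_5 + 2/15*a_s_6
  a_s_4 = 1/3*a_s_1 + 2/15*a_s_2 + 2/15*a_s_3 + 1/5*a_s_4 + 1/5*a_s_5 + 0*a_s_6
  a_s_5 = 1/15*a_s_1 + 1/5*a_s_2 + 4/15*a_s_3 + 1/15*a_s_4 + 2/15*a_s_5 + 4/15*a_s_6

Substituting a_s_1 = 1 and a_s_6 = 0, rearrange to (I - Q) a = r where r[i] = P(i -> s_1):
  [13/15, -1/5, 0, -1/5] . (a_s_2, a_s_3, a_s_4, a_s_5) = 2/5
  [-1/15, 13/15, -2/15, -1/3] . (a_s_2, a_s_3, a_s_4, a_s_5) = 1/5
  [-2/15, -2/15, 4/5, -1/5] . (a_s_2, a_s_3, a_s_4, a_s_5) = 1/3
  [-1/5, -4/15, -1/15, 13/15] . (a_s_2, a_s_3, a_s_4, a_s_5) = 1/15

Solving yields:
  a_s_2 = 13239/18736
  a_s_3 = 10949/18736
  a_s_4 = 14075/18736
  a_s_5 = 2237/4684

Starting state is s_5, so the absorption probability is a_s_5 = 2237/4684.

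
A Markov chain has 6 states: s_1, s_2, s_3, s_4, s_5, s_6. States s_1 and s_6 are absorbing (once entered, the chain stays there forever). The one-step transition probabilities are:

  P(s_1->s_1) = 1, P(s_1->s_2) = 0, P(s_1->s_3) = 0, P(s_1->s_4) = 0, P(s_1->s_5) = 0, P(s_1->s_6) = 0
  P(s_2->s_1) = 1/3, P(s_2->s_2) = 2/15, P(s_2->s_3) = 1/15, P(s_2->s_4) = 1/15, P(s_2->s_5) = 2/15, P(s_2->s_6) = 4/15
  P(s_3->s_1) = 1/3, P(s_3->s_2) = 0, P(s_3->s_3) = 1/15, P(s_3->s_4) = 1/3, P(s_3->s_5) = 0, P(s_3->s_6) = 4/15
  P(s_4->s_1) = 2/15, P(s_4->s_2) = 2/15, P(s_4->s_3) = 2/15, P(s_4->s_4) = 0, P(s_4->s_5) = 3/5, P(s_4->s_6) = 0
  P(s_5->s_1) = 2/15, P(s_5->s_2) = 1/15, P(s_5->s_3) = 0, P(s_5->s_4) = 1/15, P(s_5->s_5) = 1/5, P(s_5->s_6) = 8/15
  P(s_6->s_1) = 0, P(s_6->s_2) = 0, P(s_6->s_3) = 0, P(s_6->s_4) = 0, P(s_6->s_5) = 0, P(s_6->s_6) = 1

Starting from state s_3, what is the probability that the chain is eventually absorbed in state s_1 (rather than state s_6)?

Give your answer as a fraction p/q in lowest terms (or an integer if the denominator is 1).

Let a_i = P(absorbed in s_1 | start in state i).
Boundary conditions: a_s_1 = 1, a_s_6 = 0.
For each transient state i, a_i = sum_j P(i->j) * a_j:
  a_s_2 = 1/3*a_s_1 + 2/15*a_s_2 + 1/15*a_s_3 + 1/15*a_s_4 + 2/15*a_s_5 + 4/15*a_s_6
  a_s_3 = 1/3*a_s_1 + 0*a_s_2 + 1/15*a_s_3 + 1/3*a_s_4 + 0*a_s_5 + 4/15*a_s_6
  a_s_4 = 2/15*a_s_1 + 2/15*a_s_2 + 2/15*a_s_3 + 0*a_s_4 + 3/5*a_s_5 + 0*a_s_6
  a_s_5 = 2/15*a_s_1 + 1/15*a_s_2 + 0*a_s_3 + 1/15*a_s_4 + 1/5*a_s_5 + 8/15*a_s_6

Substituting a_s_1 = 1 and a_s_6 = 0, rearrange to (I - Q) a = r where r[i] = P(i -> s_1):
  [13/15, -1/15, -1/15, -2/15] . (a_s_2, a_s_3, a_s_4, a_s_5) = 1/3
  [0, 14/15, -1/3, 0] . (a_s_2, a_s_3, a_s_4, a_s_5) = 1/3
  [-2/15, -2/15, 1, -3/5] . (a_s_2, a_s_3, a_s_4, a_s_5) = 2/15
  [-1/15, 0, -1/15, 4/5] . (a_s_2, a_s_3, a_s_4, a_s_5) = 2/15

Solving yields:
  a_s_2 = 4673/9493
  a_s_3 = 435/863
  a_s_4 = 355/863
  a_s_5 = 2297/9493

Starting state is s_3, so the absorption probability is a_s_3 = 435/863.

Answer: 435/863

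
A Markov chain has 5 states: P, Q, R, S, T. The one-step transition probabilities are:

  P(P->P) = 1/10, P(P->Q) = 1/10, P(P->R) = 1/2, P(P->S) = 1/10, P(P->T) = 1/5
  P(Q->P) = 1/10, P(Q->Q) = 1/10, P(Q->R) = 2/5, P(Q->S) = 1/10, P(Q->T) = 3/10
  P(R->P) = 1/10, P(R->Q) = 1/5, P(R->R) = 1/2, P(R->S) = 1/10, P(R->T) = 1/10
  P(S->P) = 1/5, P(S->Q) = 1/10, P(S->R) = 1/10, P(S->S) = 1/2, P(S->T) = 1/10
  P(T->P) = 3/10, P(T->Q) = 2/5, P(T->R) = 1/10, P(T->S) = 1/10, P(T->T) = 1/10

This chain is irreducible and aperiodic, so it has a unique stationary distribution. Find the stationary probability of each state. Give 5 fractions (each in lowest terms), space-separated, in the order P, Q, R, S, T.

The stationary distribution satisfies pi = pi * P, i.e.:
  pi_P = 1/10*pi_P + 1/10*pi_Q + 1/10*pi_R + 1/5*pi_S + 3/10*pi_T
  pi_Q = 1/10*pi_P + 1/10*pi_Q + 1/5*pi_R + 1/10*pi_S + 2/5*pi_T
  pi_R = 1/2*pi_P + 2/5*pi_Q + 1/2*pi_R + 1/10*pi_S + 1/10*pi_T
  pi_S = 1/10*pi_P + 1/10*pi_Q + 1/10*pi_R + 1/2*pi_S + 1/10*pi_T
  pi_T = 1/5*pi_P + 3/10*pi_Q + 1/10*pi_R + 1/10*pi_S + 1/10*pi_T
with normalization: pi_P + pi_Q + pi_R + pi_S + pi_T = 1.

Using the first 4 balance equations plus normalization, the linear system A*pi = b is:
  [-9/10, 1/10, 1/10, 1/5, 3/10] . pi = 0
  [1/10, -9/10, 1/5, 1/10, 2/5] . pi = 0
  [1/2, 2/5, -1/2, 1/10, 1/10] . pi = 0
  [1/10, 1/10, 1/10, -1/2, 1/10] . pi = 0
  [1, 1, 1, 1, 1] . pi = 1

Solving yields:
  pi_P = 153/1042
  pi_Q = 565/3126
  pi_R = 2219/6252
  pi_S = 1/6
  pi_T = 943/6252

Verification (pi * P):
  153/1042*1/10 + 565/3126*1/10 + 2219/6252*1/10 + 1/6*1/5 + 943/6252*3/10 = 153/1042 = pi_P  (ok)
  153/1042*1/10 + 565/3126*1/10 + 2219/6252*1/5 + 1/6*1/10 + 943/6252*2/5 = 565/3126 = pi_Q  (ok)
  153/1042*1/2 + 565/3126*2/5 + 2219/6252*1/2 + 1/6*1/10 + 943/6252*1/10 = 2219/6252 = pi_R  (ok)
  153/1042*1/10 + 565/3126*1/10 + 2219/6252*1/10 + 1/6*1/2 + 943/6252*1/10 = 1/6 = pi_S  (ok)
  153/1042*1/5 + 565/3126*3/10 + 2219/6252*1/10 + 1/6*1/10 + 943/6252*1/10 = 943/6252 = pi_T  (ok)

Answer: 153/1042 565/3126 2219/6252 1/6 943/6252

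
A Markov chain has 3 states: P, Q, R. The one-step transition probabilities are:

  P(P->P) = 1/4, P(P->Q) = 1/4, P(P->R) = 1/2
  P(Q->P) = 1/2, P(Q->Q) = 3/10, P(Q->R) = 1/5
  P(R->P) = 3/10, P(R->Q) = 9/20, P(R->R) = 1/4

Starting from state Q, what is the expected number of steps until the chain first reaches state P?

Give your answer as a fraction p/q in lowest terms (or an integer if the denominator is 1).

Let h_i = expected steps to first reach P from state i.
Boundary: h_P = 0.
First-step equations for the other states:
  h_Q = 1 + 1/2*h_P + 3/10*h_Q + 1/5*h_R
  h_R = 1 + 3/10*h_P + 9/20*h_Q + 1/4*h_R

Substituting h_P = 0 and rearranging gives the linear system (I - Q) h = 1:
  [7/10, -1/5] . (h_Q, h_R) = 1
  [-9/20, 3/4] . (h_Q, h_R) = 1

Solving yields:
  h_Q = 190/87
  h_R = 230/87

Starting state is Q, so the expected hitting time is h_Q = 190/87.

Answer: 190/87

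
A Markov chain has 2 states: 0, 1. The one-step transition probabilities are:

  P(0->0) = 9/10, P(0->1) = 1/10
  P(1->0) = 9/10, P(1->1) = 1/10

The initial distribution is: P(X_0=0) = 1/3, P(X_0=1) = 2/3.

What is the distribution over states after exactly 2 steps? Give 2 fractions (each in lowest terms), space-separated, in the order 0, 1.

Propagating the distribution step by step (d_{t+1} = d_t * P):
d_0 = (0=1/3, 1=2/3)
  d_1[0] = 1/3*9/10 + 2/3*9/10 = 9/10
  d_1[1] = 1/3*1/10 + 2/3*1/10 = 1/10
d_1 = (0=9/10, 1=1/10)
  d_2[0] = 9/10*9/10 + 1/10*9/10 = 9/10
  d_2[1] = 9/10*1/10 + 1/10*1/10 = 1/10
d_2 = (0=9/10, 1=1/10)

Answer: 9/10 1/10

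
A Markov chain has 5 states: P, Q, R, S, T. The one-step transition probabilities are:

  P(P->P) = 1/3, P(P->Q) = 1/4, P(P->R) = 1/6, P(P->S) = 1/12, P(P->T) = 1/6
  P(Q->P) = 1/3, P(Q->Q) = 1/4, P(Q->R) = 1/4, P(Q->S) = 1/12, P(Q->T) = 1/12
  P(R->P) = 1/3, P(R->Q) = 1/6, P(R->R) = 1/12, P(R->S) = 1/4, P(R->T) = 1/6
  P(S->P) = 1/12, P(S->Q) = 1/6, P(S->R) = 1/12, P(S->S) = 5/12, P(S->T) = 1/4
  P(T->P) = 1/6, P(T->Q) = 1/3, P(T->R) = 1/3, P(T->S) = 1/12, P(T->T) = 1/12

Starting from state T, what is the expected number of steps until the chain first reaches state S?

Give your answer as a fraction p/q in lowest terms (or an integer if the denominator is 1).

Let h_i = expected steps to first reach S from state i.
Boundary: h_S = 0.
First-step equations for the other states:
  h_P = 1 + 1/3*h_P + 1/4*h_Q + 1/6*h_R + 1/12*h_S + 1/6*h_T
  h_Q = 1 + 1/3*h_P + 1/4*h_Q + 1/4*h_R + 1/12*h_S + 1/12*h_T
  h_R = 1 + 1/3*h_P + 1/6*h_Q + 1/12*h_R + 1/4*h_S + 1/6*h_T
  h_T = 1 + 1/6*h_P + 1/3*h_Q + 1/3*h_R + 1/12*h_S + 1/12*h_T

Substituting h_S = 0 and rearranging gives the linear system (I - Q) h = 1:
  [2/3, -1/4, -1/6, -1/6] . (h_P, h_Q, h_R, h_T) = 1
  [-1/3, 3/4, -1/4, -1/12] . (h_P, h_Q, h_R, h_T) = 1
  [-1/3, -1/6, 11/12, -1/6] . (h_P, h_Q, h_R, h_T) = 1
  [-1/6, -1/3, -1/3, 11/12] . (h_P, h_Q, h_R, h_T) = 1

Solving yields:
  h_P = 12312/1423
  h_Q = 12180/1423
  h_R = 10428/1423
  h_T = 12012/1423

Starting state is T, so the expected hitting time is h_T = 12012/1423.

Answer: 12012/1423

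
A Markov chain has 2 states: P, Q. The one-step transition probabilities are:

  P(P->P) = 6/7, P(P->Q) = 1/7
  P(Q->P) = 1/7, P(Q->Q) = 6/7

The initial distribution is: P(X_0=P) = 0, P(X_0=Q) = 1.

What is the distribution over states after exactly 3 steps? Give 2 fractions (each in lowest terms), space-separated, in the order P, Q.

Answer: 109/343 234/343

Derivation:
Propagating the distribution step by step (d_{t+1} = d_t * P):
d_0 = (P=0, Q=1)
  d_1[P] = 0*6/7 + 1*1/7 = 1/7
  d_1[Q] = 0*1/7 + 1*6/7 = 6/7
d_1 = (P=1/7, Q=6/7)
  d_2[P] = 1/7*6/7 + 6/7*1/7 = 12/49
  d_2[Q] = 1/7*1/7 + 6/7*6/7 = 37/49
d_2 = (P=12/49, Q=37/49)
  d_3[P] = 12/49*6/7 + 37/49*1/7 = 109/343
  d_3[Q] = 12/49*1/7 + 37/49*6/7 = 234/343
d_3 = (P=109/343, Q=234/343)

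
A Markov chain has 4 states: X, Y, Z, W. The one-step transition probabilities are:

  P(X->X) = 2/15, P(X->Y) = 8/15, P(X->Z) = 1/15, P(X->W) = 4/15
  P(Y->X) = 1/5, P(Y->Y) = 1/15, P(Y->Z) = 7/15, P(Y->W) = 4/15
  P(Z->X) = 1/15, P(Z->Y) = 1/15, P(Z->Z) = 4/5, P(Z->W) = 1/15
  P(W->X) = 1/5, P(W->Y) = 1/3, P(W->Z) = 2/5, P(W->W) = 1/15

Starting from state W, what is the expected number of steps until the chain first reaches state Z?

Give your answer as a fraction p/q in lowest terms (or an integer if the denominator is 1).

Answer: 1140/407

Derivation:
Let h_i = expected steps to first reach Z from state i.
Boundary: h_Z = 0.
First-step equations for the other states:
  h_X = 1 + 2/15*h_X + 8/15*h_Y + 1/15*h_Z + 4/15*h_W
  h_Y = 1 + 1/5*h_X + 1/15*h_Y + 7/15*h_Z + 4/15*h_W
  h_W = 1 + 1/5*h_X + 1/3*h_Y + 2/5*h_Z + 1/15*h_W

Substituting h_Z = 0 and rearranging gives the linear system (I - Q) h = 1:
  [13/15, -8/15, -4/15] . (h_X, h_Y, h_W) = 1
  [-1/5, 14/15, -4/15] . (h_X, h_Y, h_W) = 1
  [-1/5, -1/3, 14/15] . (h_X, h_Y, h_W) = 1

Solving yields:
  h_X = 135/37
  h_Y = 1080/407
  h_W = 1140/407

Starting state is W, so the expected hitting time is h_W = 1140/407.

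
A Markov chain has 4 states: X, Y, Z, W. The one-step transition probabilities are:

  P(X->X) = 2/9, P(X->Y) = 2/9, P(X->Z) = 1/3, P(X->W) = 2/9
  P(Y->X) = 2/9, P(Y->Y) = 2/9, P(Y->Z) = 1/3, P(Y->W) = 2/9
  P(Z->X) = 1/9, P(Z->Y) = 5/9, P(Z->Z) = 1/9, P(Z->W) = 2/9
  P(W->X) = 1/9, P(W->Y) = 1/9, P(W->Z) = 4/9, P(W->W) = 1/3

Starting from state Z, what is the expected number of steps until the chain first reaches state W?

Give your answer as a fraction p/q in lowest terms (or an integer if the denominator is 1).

Let h_i = expected steps to first reach W from state i.
Boundary: h_W = 0.
First-step equations for the other states:
  h_X = 1 + 2/9*h_X + 2/9*h_Y + 1/3*h_Z + 2/9*h_W
  h_Y = 1 + 2/9*h_X + 2/9*h_Y + 1/3*h_Z + 2/9*h_W
  h_Z = 1 + 1/9*h_X + 5/9*h_Y + 1/9*h_Z + 2/9*h_W

Substituting h_W = 0 and rearranging gives the linear system (I - Q) h = 1:
  [7/9, -2/9, -1/3] . (h_X, h_Y, h_Z) = 1
  [-2/9, 7/9, -1/3] . (h_X, h_Y, h_Z) = 1
  [-1/9, -5/9, 8/9] . (h_X, h_Y, h_Z) = 1

Solving yields:
  h_X = 9/2
  h_Y = 9/2
  h_Z = 9/2

Starting state is Z, so the expected hitting time is h_Z = 9/2.

Answer: 9/2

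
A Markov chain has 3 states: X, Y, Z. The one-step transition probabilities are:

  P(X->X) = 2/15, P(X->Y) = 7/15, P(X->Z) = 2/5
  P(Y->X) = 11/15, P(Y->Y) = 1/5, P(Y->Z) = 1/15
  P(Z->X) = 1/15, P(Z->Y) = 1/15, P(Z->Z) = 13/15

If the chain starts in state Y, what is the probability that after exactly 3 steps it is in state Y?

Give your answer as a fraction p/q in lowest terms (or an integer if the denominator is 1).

Computing P^3 by repeated multiplication:
P^1 =
  X: [2/15, 7/15, 2/5]
  Y: [11/15, 1/5, 1/15]
  Z: [1/15, 1/15, 13/15]
P^2 =
  X: [29/75, 41/225, 97/225]
  Y: [56/225, 29/75, 82/225]
  Z: [26/225, 23/225, 176/225]
P^3 =
  X: [722/3375, 829/3375, 608/1125]
  Y: [1151/3375, 49/225, 1489/3375]
  Z: [481/3375, 427/3375, 2467/3375]

(P^3)[Y -> Y] = 49/225

Answer: 49/225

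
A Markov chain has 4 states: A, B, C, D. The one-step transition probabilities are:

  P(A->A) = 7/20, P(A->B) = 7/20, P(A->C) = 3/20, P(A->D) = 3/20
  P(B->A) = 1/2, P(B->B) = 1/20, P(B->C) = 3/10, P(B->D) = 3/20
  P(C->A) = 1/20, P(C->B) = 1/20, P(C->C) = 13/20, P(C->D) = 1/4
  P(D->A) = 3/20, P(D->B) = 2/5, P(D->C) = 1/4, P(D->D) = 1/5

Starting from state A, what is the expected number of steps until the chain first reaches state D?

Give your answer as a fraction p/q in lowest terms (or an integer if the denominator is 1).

Let h_i = expected steps to first reach D from state i.
Boundary: h_D = 0.
First-step equations for the other states:
  h_A = 1 + 7/20*h_A + 7/20*h_B + 3/20*h_C + 3/20*h_D
  h_B = 1 + 1/2*h_A + 1/20*h_B + 3/10*h_C + 3/20*h_D
  h_C = 1 + 1/20*h_A + 1/20*h_B + 13/20*h_C + 1/4*h_D

Substituting h_D = 0 and rearranging gives the linear system (I - Q) h = 1:
  [13/20, -7/20, -3/20] . (h_A, h_B, h_C) = 1
  [-1/2, 19/20, -3/10] . (h_A, h_B, h_C) = 1
  [-1/20, -1/20, 7/20] . (h_A, h_B, h_C) = 1

Solving yields:
  h_A = 695/129
  h_B = 680/129
  h_C = 565/129

Starting state is A, so the expected hitting time is h_A = 695/129.

Answer: 695/129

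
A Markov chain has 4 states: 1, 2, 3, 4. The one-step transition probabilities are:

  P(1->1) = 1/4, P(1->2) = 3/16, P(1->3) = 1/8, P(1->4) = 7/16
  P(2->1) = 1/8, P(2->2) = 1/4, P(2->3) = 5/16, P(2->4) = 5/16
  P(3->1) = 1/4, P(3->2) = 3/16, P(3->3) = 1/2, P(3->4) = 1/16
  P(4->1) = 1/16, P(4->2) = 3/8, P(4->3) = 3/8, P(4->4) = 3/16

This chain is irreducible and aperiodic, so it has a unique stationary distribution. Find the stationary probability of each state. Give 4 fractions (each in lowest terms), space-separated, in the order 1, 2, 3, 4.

The stationary distribution satisfies pi = pi * P, i.e.:
  pi_1 = 1/4*pi_1 + 1/8*pi_2 + 1/4*pi_3 + 1/16*pi_4
  pi_2 = 3/16*pi_1 + 1/4*pi_2 + 3/16*pi_3 + 3/8*pi_4
  pi_3 = 1/8*pi_1 + 5/16*pi_2 + 1/2*pi_3 + 3/8*pi_4
  pi_4 = 7/16*pi_1 + 5/16*pi_2 + 1/16*pi_3 + 3/16*pi_4
with normalization: pi_1 + pi_2 + pi_3 + pi_4 = 1.

Using the first 3 balance equations plus normalization, the linear system A*pi = b is:
  [-3/4, 1/8, 1/4, 1/16] . pi = 0
  [3/16, -3/4, 3/16, 3/8] . pi = 0
  [1/8, 5/16, -1/2, 3/8] . pi = 0
  [1, 1, 1, 1] . pi = 1

Solving yields:
  pi_1 = 69/386
  pi_2 = 47/193
  pi_3 = 139/386
  pi_4 = 42/193

Verification (pi * P):
  69/386*1/4 + 47/193*1/8 + 139/386*1/4 + 42/193*1/16 = 69/386 = pi_1  (ok)
  69/386*3/16 + 47/193*1/4 + 139/386*3/16 + 42/193*3/8 = 47/193 = pi_2  (ok)
  69/386*1/8 + 47/193*5/16 + 139/386*1/2 + 42/193*3/8 = 139/386 = pi_3  (ok)
  69/386*7/16 + 47/193*5/16 + 139/386*1/16 + 42/193*3/16 = 42/193 = pi_4  (ok)

Answer: 69/386 47/193 139/386 42/193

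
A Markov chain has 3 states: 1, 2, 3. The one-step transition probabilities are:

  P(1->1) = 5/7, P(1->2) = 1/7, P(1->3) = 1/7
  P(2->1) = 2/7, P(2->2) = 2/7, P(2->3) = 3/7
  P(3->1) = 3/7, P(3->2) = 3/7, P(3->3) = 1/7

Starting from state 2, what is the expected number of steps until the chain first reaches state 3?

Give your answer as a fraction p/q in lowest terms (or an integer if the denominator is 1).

Let h_i = expected steps to first reach 3 from state i.
Boundary: h_3 = 0.
First-step equations for the other states:
  h_1 = 1 + 5/7*h_1 + 1/7*h_2 + 1/7*h_3
  h_2 = 1 + 2/7*h_1 + 2/7*h_2 + 3/7*h_3

Substituting h_3 = 0 and rearranging gives the linear system (I - Q) h = 1:
  [2/7, -1/7] . (h_1, h_2) = 1
  [-2/7, 5/7] . (h_1, h_2) = 1

Solving yields:
  h_1 = 21/4
  h_2 = 7/2

Starting state is 2, so the expected hitting time is h_2 = 7/2.

Answer: 7/2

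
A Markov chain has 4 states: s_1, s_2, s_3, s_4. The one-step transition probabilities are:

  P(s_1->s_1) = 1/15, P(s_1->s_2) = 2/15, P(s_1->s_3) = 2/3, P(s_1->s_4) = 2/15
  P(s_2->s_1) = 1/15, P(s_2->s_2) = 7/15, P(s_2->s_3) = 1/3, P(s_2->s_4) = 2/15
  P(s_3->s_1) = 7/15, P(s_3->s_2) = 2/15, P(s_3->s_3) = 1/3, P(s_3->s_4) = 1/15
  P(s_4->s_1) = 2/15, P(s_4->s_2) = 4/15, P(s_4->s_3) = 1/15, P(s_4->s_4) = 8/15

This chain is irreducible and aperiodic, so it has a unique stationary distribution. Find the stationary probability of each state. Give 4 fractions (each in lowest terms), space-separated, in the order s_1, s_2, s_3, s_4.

The stationary distribution satisfies pi = pi * P, i.e.:
  pi_s_1 = 1/15*pi_s_1 + 1/15*pi_s_2 + 7/15*pi_s_3 + 2/15*pi_s_4
  pi_s_2 = 2/15*pi_s_1 + 7/15*pi_s_2 + 2/15*pi_s_3 + 4/15*pi_s_4
  pi_s_3 = 2/3*pi_s_1 + 1/3*pi_s_2 + 1/3*pi_s_3 + 1/15*pi_s_4
  pi_s_4 = 2/15*pi_s_1 + 2/15*pi_s_2 + 1/15*pi_s_3 + 8/15*pi_s_4
with normalization: pi_s_1 + pi_s_2 + pi_s_3 + pi_s_4 = 1.

Using the first 3 balance equations plus normalization, the linear system A*pi = b is:
  [-14/15, 1/15, 7/15, 2/15] . pi = 0
  [2/15, -8/15, 2/15, 4/15] . pi = 0
  [2/3, 1/3, -2/3, 1/15] . pi = 0
  [1, 1, 1, 1] . pi = 1

Solving yields:
  pi_s_1 = 189/850
  pi_s_2 = 201/850
  pi_s_3 = 61/170
  pi_s_4 = 31/170

Verification (pi * P):
  189/850*1/15 + 201/850*1/15 + 61/170*7/15 + 31/170*2/15 = 189/850 = pi_s_1  (ok)
  189/850*2/15 + 201/850*7/15 + 61/170*2/15 + 31/170*4/15 = 201/850 = pi_s_2  (ok)
  189/850*2/3 + 201/850*1/3 + 61/170*1/3 + 31/170*1/15 = 61/170 = pi_s_3  (ok)
  189/850*2/15 + 201/850*2/15 + 61/170*1/15 + 31/170*8/15 = 31/170 = pi_s_4  (ok)

Answer: 189/850 201/850 61/170 31/170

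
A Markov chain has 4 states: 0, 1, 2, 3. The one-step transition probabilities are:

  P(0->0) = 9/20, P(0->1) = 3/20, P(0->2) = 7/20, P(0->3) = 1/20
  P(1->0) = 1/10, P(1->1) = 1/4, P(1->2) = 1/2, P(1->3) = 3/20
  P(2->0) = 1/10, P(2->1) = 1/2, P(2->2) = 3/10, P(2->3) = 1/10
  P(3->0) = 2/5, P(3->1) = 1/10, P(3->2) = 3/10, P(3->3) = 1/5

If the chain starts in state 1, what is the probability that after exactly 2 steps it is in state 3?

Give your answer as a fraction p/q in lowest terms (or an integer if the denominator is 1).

Computing P^2 by repeated multiplication:
P^1 =
  0: [9/20, 3/20, 7/20, 1/20]
  1: [1/10, 1/4, 1/2, 3/20]
  2: [1/10, 1/2, 3/10, 1/10]
  3: [2/5, 1/10, 3/10, 1/5]
P^2 =
  0: [109/400, 57/200, 141/400, 9/100]
  1: [9/50, 137/400, 71/200, 49/400]
  2: [33/200, 3/10, 81/200, 13/100]
  3: [3/10, 51/200, 17/50, 21/200]

(P^2)[1 -> 3] = 49/400

Answer: 49/400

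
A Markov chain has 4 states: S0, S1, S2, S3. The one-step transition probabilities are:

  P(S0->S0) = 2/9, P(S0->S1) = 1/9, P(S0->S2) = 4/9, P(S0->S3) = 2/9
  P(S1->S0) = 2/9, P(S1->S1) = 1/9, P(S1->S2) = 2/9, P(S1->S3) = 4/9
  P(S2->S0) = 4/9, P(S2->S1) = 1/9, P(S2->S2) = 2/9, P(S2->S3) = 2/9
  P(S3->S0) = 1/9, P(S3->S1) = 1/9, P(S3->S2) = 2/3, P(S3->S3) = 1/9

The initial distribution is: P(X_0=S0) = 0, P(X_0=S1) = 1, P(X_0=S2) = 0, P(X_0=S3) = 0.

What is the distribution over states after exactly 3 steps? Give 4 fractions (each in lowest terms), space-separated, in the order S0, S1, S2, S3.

Propagating the distribution step by step (d_{t+1} = d_t * P):
d_0 = (S0=0, S1=1, S2=0, S3=0)
  d_1[S0] = 0*2/9 + 1*2/9 + 0*4/9 + 0*1/9 = 2/9
  d_1[S1] = 0*1/9 + 1*1/9 + 0*1/9 + 0*1/9 = 1/9
  d_1[S2] = 0*4/9 + 1*2/9 + 0*2/9 + 0*2/3 = 2/9
  d_1[S3] = 0*2/9 + 1*4/9 + 0*2/9 + 0*1/9 = 4/9
d_1 = (S0=2/9, S1=1/9, S2=2/9, S3=4/9)
  d_2[S0] = 2/9*2/9 + 1/9*2/9 + 2/9*4/9 + 4/9*1/9 = 2/9
  d_2[S1] = 2/9*1/9 + 1/9*1/9 + 2/9*1/9 + 4/9*1/9 = 1/9
  d_2[S2] = 2/9*4/9 + 1/9*2/9 + 2/9*2/9 + 4/9*2/3 = 38/81
  d_2[S3] = 2/9*2/9 + 1/9*4/9 + 2/9*2/9 + 4/9*1/9 = 16/81
d_2 = (S0=2/9, S1=1/9, S2=38/81, S3=16/81)
  d_3[S0] = 2/9*2/9 + 1/9*2/9 + 38/81*4/9 + 16/81*1/9 = 74/243
  d_3[S1] = 2/9*1/9 + 1/9*1/9 + 38/81*1/9 + 16/81*1/9 = 1/9
  d_3[S2] = 2/9*4/9 + 1/9*2/9 + 38/81*2/9 + 16/81*2/3 = 262/729
  d_3[S3] = 2/9*2/9 + 1/9*4/9 + 38/81*2/9 + 16/81*1/9 = 164/729
d_3 = (S0=74/243, S1=1/9, S2=262/729, S3=164/729)

Answer: 74/243 1/9 262/729 164/729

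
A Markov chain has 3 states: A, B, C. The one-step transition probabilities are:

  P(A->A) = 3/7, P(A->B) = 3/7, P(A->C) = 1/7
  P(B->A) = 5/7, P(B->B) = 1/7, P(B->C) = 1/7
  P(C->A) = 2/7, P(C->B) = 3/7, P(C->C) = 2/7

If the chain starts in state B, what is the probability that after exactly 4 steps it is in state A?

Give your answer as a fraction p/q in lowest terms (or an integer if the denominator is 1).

Computing P^4 by repeated multiplication:
P^1 =
  A: [3/7, 3/7, 1/7]
  B: [5/7, 1/7, 1/7]
  C: [2/7, 3/7, 2/7]
P^2 =
  A: [26/49, 15/49, 8/49]
  B: [22/49, 19/49, 8/49]
  C: [25/49, 15/49, 9/49]
P^3 =
  A: [169/343, 117/343, 57/343]
  B: [177/343, 109/343, 57/343]
  C: [24/49, 117/343, 58/343]
P^4 =
  A: [1206/2401, 795/2401, 400/2401]
  B: [170/343, 811/2401, 400/2401]
  C: [1205/2401, 795/2401, 401/2401]

(P^4)[B -> A] = 170/343

Answer: 170/343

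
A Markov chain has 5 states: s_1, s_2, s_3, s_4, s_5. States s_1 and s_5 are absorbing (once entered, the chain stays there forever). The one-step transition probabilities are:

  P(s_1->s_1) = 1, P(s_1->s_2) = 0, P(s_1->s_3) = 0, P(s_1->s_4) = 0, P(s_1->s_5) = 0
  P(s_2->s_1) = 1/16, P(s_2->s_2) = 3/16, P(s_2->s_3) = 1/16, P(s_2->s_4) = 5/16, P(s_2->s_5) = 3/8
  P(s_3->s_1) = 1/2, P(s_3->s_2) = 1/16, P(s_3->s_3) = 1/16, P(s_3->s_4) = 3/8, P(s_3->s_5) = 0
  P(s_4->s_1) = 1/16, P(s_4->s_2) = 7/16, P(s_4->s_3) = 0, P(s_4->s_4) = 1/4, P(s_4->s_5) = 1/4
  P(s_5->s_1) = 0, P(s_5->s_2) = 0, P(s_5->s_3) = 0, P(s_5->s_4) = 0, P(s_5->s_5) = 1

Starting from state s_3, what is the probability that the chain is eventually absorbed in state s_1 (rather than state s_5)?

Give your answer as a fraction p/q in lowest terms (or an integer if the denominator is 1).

Let a_i = P(absorbed in s_1 | start in state i).
Boundary conditions: a_s_1 = 1, a_s_5 = 0.
For each transient state i, a_i = sum_j P(i->j) * a_j:
  a_s_2 = 1/16*a_s_1 + 3/16*a_s_2 + 1/16*a_s_3 + 5/16*a_s_4 + 3/8*a_s_5
  a_s_3 = 1/2*a_s_1 + 1/16*a_s_2 + 1/16*a_s_3 + 3/8*a_s_4 + 0*a_s_5
  a_s_4 = 1/16*a_s_1 + 7/16*a_s_2 + 0*a_s_3 + 1/4*a_s_4 + 1/4*a_s_5

Substituting a_s_1 = 1 and a_s_5 = 0, rearrange to (I - Q) a = r where r[i] = P(i -> s_1):
  [13/16, -1/16, -5/16] . (a_s_2, a_s_3, a_s_4) = 1/16
  [-1/16, 15/16, -3/8] . (a_s_2, a_s_3, a_s_4) = 1/2
  [-7/16, 0, 3/4] . (a_s_2, a_s_3, a_s_4) = 1/16

Solving yields:
  a_s_2 = 119/587
  a_s_3 = 1105/1761
  a_s_4 = 355/1761

Starting state is s_3, so the absorption probability is a_s_3 = 1105/1761.

Answer: 1105/1761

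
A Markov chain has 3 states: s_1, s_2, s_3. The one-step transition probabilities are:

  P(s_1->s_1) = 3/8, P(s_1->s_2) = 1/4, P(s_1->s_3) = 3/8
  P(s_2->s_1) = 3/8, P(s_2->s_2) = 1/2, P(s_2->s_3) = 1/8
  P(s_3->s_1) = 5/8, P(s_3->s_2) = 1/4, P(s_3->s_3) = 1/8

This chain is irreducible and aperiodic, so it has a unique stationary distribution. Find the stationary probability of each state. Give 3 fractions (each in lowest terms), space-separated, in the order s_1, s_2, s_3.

Answer: 13/30 1/3 7/30

Derivation:
The stationary distribution satisfies pi = pi * P, i.e.:
  pi_s_1 = 3/8*pi_s_1 + 3/8*pi_s_2 + 5/8*pi_s_3
  pi_s_2 = 1/4*pi_s_1 + 1/2*pi_s_2 + 1/4*pi_s_3
  pi_s_3 = 3/8*pi_s_1 + 1/8*pi_s_2 + 1/8*pi_s_3
with normalization: pi_s_1 + pi_s_2 + pi_s_3 = 1.

Using the first 2 balance equations plus normalization, the linear system A*pi = b is:
  [-5/8, 3/8, 5/8] . pi = 0
  [1/4, -1/2, 1/4] . pi = 0
  [1, 1, 1] . pi = 1

Solving yields:
  pi_s_1 = 13/30
  pi_s_2 = 1/3
  pi_s_3 = 7/30

Verification (pi * P):
  13/30*3/8 + 1/3*3/8 + 7/30*5/8 = 13/30 = pi_s_1  (ok)
  13/30*1/4 + 1/3*1/2 + 7/30*1/4 = 1/3 = pi_s_2  (ok)
  13/30*3/8 + 1/3*1/8 + 7/30*1/8 = 7/30 = pi_s_3  (ok)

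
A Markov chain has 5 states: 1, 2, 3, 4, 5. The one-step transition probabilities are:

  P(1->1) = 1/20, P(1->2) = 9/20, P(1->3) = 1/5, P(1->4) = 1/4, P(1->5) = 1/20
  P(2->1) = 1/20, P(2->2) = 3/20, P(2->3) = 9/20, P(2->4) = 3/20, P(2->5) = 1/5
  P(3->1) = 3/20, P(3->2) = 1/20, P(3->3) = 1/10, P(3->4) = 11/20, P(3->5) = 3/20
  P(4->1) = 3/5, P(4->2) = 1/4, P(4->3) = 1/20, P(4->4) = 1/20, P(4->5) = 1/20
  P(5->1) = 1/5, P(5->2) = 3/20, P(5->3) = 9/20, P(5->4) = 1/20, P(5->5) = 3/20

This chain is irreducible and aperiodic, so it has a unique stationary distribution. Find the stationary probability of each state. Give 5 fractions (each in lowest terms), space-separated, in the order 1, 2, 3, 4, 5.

Answer: 30081/139766 15005/69883 31595/139766 31803/139766 16277/139766

Derivation:
The stationary distribution satisfies pi = pi * P, i.e.:
  pi_1 = 1/20*pi_1 + 1/20*pi_2 + 3/20*pi_3 + 3/5*pi_4 + 1/5*pi_5
  pi_2 = 9/20*pi_1 + 3/20*pi_2 + 1/20*pi_3 + 1/4*pi_4 + 3/20*pi_5
  pi_3 = 1/5*pi_1 + 9/20*pi_2 + 1/10*pi_3 + 1/20*pi_4 + 9/20*pi_5
  pi_4 = 1/4*pi_1 + 3/20*pi_2 + 11/20*pi_3 + 1/20*pi_4 + 1/20*pi_5
  pi_5 = 1/20*pi_1 + 1/5*pi_2 + 3/20*pi_3 + 1/20*pi_4 + 3/20*pi_5
with normalization: pi_1 + pi_2 + pi_3 + pi_4 + pi_5 = 1.

Using the first 4 balance equations plus normalization, the linear system A*pi = b is:
  [-19/20, 1/20, 3/20, 3/5, 1/5] . pi = 0
  [9/20, -17/20, 1/20, 1/4, 3/20] . pi = 0
  [1/5, 9/20, -9/10, 1/20, 9/20] . pi = 0
  [1/4, 3/20, 11/20, -19/20, 1/20] . pi = 0
  [1, 1, 1, 1, 1] . pi = 1

Solving yields:
  pi_1 = 30081/139766
  pi_2 = 15005/69883
  pi_3 = 31595/139766
  pi_4 = 31803/139766
  pi_5 = 16277/139766

Verification (pi * P):
  30081/139766*1/20 + 15005/69883*1/20 + 31595/139766*3/20 + 31803/139766*3/5 + 16277/139766*1/5 = 30081/139766 = pi_1  (ok)
  30081/139766*9/20 + 15005/69883*3/20 + 31595/139766*1/20 + 31803/139766*1/4 + 16277/139766*3/20 = 15005/69883 = pi_2  (ok)
  30081/139766*1/5 + 15005/69883*9/20 + 31595/139766*1/10 + 31803/139766*1/20 + 16277/139766*9/20 = 31595/139766 = pi_3  (ok)
  30081/139766*1/4 + 15005/69883*3/20 + 31595/139766*11/20 + 31803/139766*1/20 + 16277/139766*1/20 = 31803/139766 = pi_4  (ok)
  30081/139766*1/20 + 15005/69883*1/5 + 31595/139766*3/20 + 31803/139766*1/20 + 16277/139766*3/20 = 16277/139766 = pi_5  (ok)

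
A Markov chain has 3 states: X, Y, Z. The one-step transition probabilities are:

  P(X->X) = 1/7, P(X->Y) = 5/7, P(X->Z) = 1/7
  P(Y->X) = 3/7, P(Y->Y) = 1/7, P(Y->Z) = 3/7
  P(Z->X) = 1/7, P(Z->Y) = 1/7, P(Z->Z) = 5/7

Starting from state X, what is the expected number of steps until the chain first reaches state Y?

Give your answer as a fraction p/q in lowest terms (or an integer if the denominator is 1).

Let h_i = expected steps to first reach Y from state i.
Boundary: h_Y = 0.
First-step equations for the other states:
  h_X = 1 + 1/7*h_X + 5/7*h_Y + 1/7*h_Z
  h_Z = 1 + 1/7*h_X + 1/7*h_Y + 5/7*h_Z

Substituting h_Y = 0 and rearranging gives the linear system (I - Q) h = 1:
  [6/7, -1/7] . (h_X, h_Z) = 1
  [-1/7, 2/7] . (h_X, h_Z) = 1

Solving yields:
  h_X = 21/11
  h_Z = 49/11

Starting state is X, so the expected hitting time is h_X = 21/11.

Answer: 21/11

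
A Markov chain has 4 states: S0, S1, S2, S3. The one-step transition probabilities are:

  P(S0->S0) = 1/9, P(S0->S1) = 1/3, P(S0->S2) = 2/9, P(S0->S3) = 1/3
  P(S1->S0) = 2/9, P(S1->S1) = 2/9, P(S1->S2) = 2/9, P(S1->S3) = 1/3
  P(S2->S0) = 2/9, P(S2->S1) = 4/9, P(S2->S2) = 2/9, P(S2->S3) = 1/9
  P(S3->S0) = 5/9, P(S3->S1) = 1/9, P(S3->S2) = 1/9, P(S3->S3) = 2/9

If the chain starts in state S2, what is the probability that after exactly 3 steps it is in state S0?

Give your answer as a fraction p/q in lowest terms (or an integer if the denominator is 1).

Answer: 209/729

Derivation:
Computing P^3 by repeated multiplication:
P^1 =
  S0: [1/9, 1/3, 2/9, 1/3]
  S1: [2/9, 2/9, 2/9, 1/3]
  S2: [2/9, 4/9, 2/9, 1/9]
  S3: [5/9, 1/9, 1/9, 2/9]
P^2 =
  S0: [26/81, 20/81, 5/27, 20/81]
  S1: [25/81, 7/27, 5/27, 20/81]
  S2: [19/81, 23/81, 17/81, 22/81]
  S3: [19/81, 23/81, 16/81, 23/81]
P^3 =
  S0: [196/729, 22/81, 142/729, 193/729]
  S1: [197/729, 197/729, 142/729, 193/729]
  S2: [209/729, 193/729, 140/729, 187/729]
  S3: [212/729, 190/729, 139/729, 188/729]

(P^3)[S2 -> S0] = 209/729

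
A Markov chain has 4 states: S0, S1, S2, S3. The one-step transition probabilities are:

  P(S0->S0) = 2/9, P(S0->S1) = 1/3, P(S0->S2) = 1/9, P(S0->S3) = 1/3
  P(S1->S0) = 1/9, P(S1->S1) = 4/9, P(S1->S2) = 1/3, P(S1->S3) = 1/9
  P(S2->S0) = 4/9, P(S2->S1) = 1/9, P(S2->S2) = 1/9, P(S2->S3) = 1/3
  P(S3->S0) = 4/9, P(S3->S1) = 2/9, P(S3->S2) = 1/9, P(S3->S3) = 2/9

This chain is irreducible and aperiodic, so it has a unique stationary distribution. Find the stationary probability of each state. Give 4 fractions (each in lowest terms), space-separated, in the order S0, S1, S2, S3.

The stationary distribution satisfies pi = pi * P, i.e.:
  pi_S0 = 2/9*pi_S0 + 1/9*pi_S1 + 4/9*pi_S2 + 4/9*pi_S3
  pi_S1 = 1/3*pi_S0 + 4/9*pi_S1 + 1/9*pi_S2 + 2/9*pi_S3
  pi_S2 = 1/9*pi_S0 + 1/3*pi_S1 + 1/9*pi_S2 + 1/9*pi_S3
  pi_S3 = 1/3*pi_S0 + 1/9*pi_S1 + 1/3*pi_S2 + 2/9*pi_S3
with normalization: pi_S0 + pi_S1 + pi_S2 + pi_S3 = 1.

Using the first 3 balance equations plus normalization, the linear system A*pi = b is:
  [-7/9, 1/9, 4/9, 4/9] . pi = 0
  [1/3, -5/9, 1/9, 2/9] . pi = 0
  [1/9, 1/3, -8/9, 1/9] . pi = 0
  [1, 1, 1, 1] . pi = 1

Solving yields:
  pi_S0 = 209/742
  pi_S1 = 223/742
  pi_S2 = 66/371
  pi_S3 = 89/371

Verification (pi * P):
  209/742*2/9 + 223/742*1/9 + 66/371*4/9 + 89/371*4/9 = 209/742 = pi_S0  (ok)
  209/742*1/3 + 223/742*4/9 + 66/371*1/9 + 89/371*2/9 = 223/742 = pi_S1  (ok)
  209/742*1/9 + 223/742*1/3 + 66/371*1/9 + 89/371*1/9 = 66/371 = pi_S2  (ok)
  209/742*1/3 + 223/742*1/9 + 66/371*1/3 + 89/371*2/9 = 89/371 = pi_S3  (ok)

Answer: 209/742 223/742 66/371 89/371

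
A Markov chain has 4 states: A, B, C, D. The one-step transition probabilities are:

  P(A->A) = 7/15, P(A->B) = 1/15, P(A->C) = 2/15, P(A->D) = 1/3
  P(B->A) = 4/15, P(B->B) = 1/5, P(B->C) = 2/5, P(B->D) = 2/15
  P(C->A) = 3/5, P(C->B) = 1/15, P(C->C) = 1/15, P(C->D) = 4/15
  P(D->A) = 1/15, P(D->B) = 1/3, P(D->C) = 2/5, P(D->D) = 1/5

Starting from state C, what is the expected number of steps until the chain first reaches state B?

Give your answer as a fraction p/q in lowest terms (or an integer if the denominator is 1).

Answer: 50/7

Derivation:
Let h_i = expected steps to first reach B from state i.
Boundary: h_B = 0.
First-step equations for the other states:
  h_A = 1 + 7/15*h_A + 1/15*h_B + 2/15*h_C + 1/3*h_D
  h_C = 1 + 3/5*h_A + 1/15*h_B + 1/15*h_C + 4/15*h_D
  h_D = 1 + 1/15*h_A + 1/3*h_B + 2/5*h_C + 1/5*h_D

Substituting h_B = 0 and rearranging gives the linear system (I - Q) h = 1:
  [8/15, -2/15, -1/3] . (h_A, h_C, h_D) = 1
  [-3/5, 14/15, -4/15] . (h_A, h_C, h_D) = 1
  [-1/15, -2/5, 4/5] . (h_A, h_C, h_D) = 1

Solving yields:
  h_A = 345/49
  h_C = 50/7
  h_D = 265/49

Starting state is C, so the expected hitting time is h_C = 50/7.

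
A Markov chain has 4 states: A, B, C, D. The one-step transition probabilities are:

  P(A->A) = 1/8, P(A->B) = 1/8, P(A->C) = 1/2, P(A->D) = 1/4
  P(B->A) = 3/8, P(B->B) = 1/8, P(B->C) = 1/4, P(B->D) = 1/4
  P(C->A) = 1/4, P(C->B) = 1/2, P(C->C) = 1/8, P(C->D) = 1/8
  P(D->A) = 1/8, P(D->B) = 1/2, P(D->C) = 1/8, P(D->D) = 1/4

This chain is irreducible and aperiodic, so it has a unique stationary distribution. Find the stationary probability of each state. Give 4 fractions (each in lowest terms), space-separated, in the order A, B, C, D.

Answer: 167/722 217/722 90/361 79/361

Derivation:
The stationary distribution satisfies pi = pi * P, i.e.:
  pi_A = 1/8*pi_A + 3/8*pi_B + 1/4*pi_C + 1/8*pi_D
  pi_B = 1/8*pi_A + 1/8*pi_B + 1/2*pi_C + 1/2*pi_D
  pi_C = 1/2*pi_A + 1/4*pi_B + 1/8*pi_C + 1/8*pi_D
  pi_D = 1/4*pi_A + 1/4*pi_B + 1/8*pi_C + 1/4*pi_D
with normalization: pi_A + pi_B + pi_C + pi_D = 1.

Using the first 3 balance equations plus normalization, the linear system A*pi = b is:
  [-7/8, 3/8, 1/4, 1/8] . pi = 0
  [1/8, -7/8, 1/2, 1/2] . pi = 0
  [1/2, 1/4, -7/8, 1/8] . pi = 0
  [1, 1, 1, 1] . pi = 1

Solving yields:
  pi_A = 167/722
  pi_B = 217/722
  pi_C = 90/361
  pi_D = 79/361

Verification (pi * P):
  167/722*1/8 + 217/722*3/8 + 90/361*1/4 + 79/361*1/8 = 167/722 = pi_A  (ok)
  167/722*1/8 + 217/722*1/8 + 90/361*1/2 + 79/361*1/2 = 217/722 = pi_B  (ok)
  167/722*1/2 + 217/722*1/4 + 90/361*1/8 + 79/361*1/8 = 90/361 = pi_C  (ok)
  167/722*1/4 + 217/722*1/4 + 90/361*1/8 + 79/361*1/4 = 79/361 = pi_D  (ok)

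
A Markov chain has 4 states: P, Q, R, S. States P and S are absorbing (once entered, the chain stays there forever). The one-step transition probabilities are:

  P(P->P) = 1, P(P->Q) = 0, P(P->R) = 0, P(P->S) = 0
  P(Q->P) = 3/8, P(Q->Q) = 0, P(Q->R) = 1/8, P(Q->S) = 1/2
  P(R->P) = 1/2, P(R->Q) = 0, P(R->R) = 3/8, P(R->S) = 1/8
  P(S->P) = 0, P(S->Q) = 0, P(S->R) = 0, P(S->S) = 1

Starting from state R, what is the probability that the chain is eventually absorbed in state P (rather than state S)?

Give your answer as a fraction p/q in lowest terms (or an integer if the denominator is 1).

Answer: 4/5

Derivation:
Let a_i = P(absorbed in P | start in state i).
Boundary conditions: a_P = 1, a_S = 0.
For each transient state i, a_i = sum_j P(i->j) * a_j:
  a_Q = 3/8*a_P + 0*a_Q + 1/8*a_R + 1/2*a_S
  a_R = 1/2*a_P + 0*a_Q + 3/8*a_R + 1/8*a_S

Substituting a_P = 1 and a_S = 0, rearrange to (I - Q) a = r where r[i] = P(i -> P):
  [1, -1/8] . (a_Q, a_R) = 3/8
  [0, 5/8] . (a_Q, a_R) = 1/2

Solving yields:
  a_Q = 19/40
  a_R = 4/5

Starting state is R, so the absorption probability is a_R = 4/5.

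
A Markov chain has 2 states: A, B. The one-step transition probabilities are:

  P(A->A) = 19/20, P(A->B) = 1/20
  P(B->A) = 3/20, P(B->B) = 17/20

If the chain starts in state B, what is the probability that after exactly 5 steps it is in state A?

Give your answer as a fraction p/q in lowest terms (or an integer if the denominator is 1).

Answer: 6303/12500

Derivation:
Computing P^5 by repeated multiplication:
P^1 =
  A: [19/20, 1/20]
  B: [3/20, 17/20]
P^2 =
  A: [91/100, 9/100]
  B: [27/100, 73/100]
P^3 =
  A: [439/500, 61/500]
  B: [183/500, 317/500]
P^4 =
  A: [2131/2500, 369/2500]
  B: [1107/2500, 1393/2500]
P^5 =
  A: [10399/12500, 2101/12500]
  B: [6303/12500, 6197/12500]

(P^5)[B -> A] = 6303/12500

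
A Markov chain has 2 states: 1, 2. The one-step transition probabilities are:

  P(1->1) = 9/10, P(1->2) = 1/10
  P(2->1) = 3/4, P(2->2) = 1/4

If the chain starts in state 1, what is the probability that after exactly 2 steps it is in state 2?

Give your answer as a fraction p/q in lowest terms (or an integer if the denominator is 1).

Answer: 23/200

Derivation:
Computing P^2 by repeated multiplication:
P^1 =
  1: [9/10, 1/10]
  2: [3/4, 1/4]
P^2 =
  1: [177/200, 23/200]
  2: [69/80, 11/80]

(P^2)[1 -> 2] = 23/200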